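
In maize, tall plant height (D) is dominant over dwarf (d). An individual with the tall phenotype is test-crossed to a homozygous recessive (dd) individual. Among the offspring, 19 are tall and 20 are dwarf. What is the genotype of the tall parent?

Test cross: ? × dd
Offspring: 19 tall, 20 dwarf — approximately 1:1.
A 1:1 ratio in a test cross indicates the unknown parent is heterozygous (Dd).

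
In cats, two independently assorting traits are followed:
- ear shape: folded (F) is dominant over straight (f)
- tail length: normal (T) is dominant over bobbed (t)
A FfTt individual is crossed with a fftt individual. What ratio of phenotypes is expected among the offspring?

Dihybrid cross FfTt × fftt — consider each gene separately:
ear shape: Ff × ff → 2 Ff, 2 ff → 2 F_ : 2 ff (out of 4)
tail length: Tt × tt → 2 Tt, 2 tt → 2 T_ : 2 tt (out of 4)
Combine (counts out of 4 × 4 = 16): folded/normal (F_T_) = 2×2 = 4; folded/bobbed (F_tt) = 2×2 = 4; straight/normal (ffT_) = 2×2 = 4; straight/bobbed (fftt) = 2×2 = 4
Phenotype counts (out of 16): 4 folded/normal, 4 folded/bobbed, 4 straight/normal, 4 straight/bobbed
Ratio: 1 folded/normal : 1 folded/bobbed : 1 straight/normal : 1 straight/bobbed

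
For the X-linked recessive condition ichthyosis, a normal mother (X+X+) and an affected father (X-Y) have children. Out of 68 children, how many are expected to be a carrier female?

Cross: X+X+ × X-Y
Offspring: 2 X+X-, 2 X+Y
Probability of a carrier female: 2/4 = 1/2
Expected count = 1/2 × 68 = 34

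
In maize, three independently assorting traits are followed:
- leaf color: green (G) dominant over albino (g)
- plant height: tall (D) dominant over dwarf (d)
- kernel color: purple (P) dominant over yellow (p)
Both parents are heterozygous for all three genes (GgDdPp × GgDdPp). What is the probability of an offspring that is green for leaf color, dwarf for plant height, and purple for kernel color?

Trihybrid cross: GgDdPp × GgDdPp
Each trait segregates independently with a 3:1 phenotypic ratio, so each gene contributes 3/4 (dominant) or 1/4 (recessive).
Target: green (leaf color), dwarf (plant height), purple (kernel color)
Probability = product of independent per-trait probabilities
= 3/4 × 1/4 × 3/4 = 9/64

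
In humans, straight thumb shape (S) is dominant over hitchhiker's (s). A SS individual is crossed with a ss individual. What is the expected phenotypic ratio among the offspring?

Punnett square for SS × ss:
Offspring genotypes: 4 Ss
straight: 4, hitchhiker's: 0
Ratio: all straight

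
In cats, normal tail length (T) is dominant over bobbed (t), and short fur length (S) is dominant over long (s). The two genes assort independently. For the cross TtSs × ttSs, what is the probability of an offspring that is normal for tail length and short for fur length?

Dihybrid cross TtSs × ttSs — consider each gene separately:
tail length: Tt × tt → 2 Tt, 2 tt → 2 T_ : 2 tt (out of 4)
fur length: Ss × Ss → 1 SS, 2 Ss, 1 ss → 3 S_ : 1 ss (out of 4)
Looking for: normal (T_) and short (S_)
P(normal) = 2/4, P(short) = 3/4
P(both) = 2/4 × 3/4 = 6/16 = 3/8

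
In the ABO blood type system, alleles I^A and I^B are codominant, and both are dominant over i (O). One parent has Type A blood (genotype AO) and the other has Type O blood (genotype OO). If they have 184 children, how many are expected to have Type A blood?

Cross: AO × OO
Possible offspring genotypes: 2 AO, 2 OO
Blood type counts: 2 Type A, 2 Type O
Probability of Type A: 2/4 = 1/2
Expected count = 1/2 × 184 = 92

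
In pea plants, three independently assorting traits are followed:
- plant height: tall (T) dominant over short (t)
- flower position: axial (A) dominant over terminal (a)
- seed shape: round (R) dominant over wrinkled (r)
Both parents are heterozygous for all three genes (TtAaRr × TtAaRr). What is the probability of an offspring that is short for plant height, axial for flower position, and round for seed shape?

Trihybrid cross: TtAaRr × TtAaRr
Each trait segregates independently with a 3:1 phenotypic ratio, so each gene contributes 3/4 (dominant) or 1/4 (recessive).
Target: short (plant height), axial (flower position), round (seed shape)
Probability = product of independent per-trait probabilities
= 1/4 × 3/4 × 3/4 = 9/64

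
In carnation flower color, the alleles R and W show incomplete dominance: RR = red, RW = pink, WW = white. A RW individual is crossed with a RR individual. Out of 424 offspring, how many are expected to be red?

Punnett square for RW × RR:
Offspring genotypes: 2 RR, 2 RW
Phenotype counts: 2 red, 2 pink
red: 2 out of 4 → fraction 1/2
Expected count = 1/2 × 424 = 212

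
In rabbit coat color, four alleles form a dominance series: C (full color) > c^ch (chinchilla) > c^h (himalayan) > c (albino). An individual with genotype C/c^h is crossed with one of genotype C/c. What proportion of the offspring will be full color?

Cross: C/c^h × C/c
Allele dominance: C > c^ch > c^h > c
Offspring genotypes: 1 C/C, 1 C/c, 1 C/c^h, 1 c^h/c
Phenotype counts: 3 full color, 1 himalayan
full color: 3 out of 4
Probability: 3/4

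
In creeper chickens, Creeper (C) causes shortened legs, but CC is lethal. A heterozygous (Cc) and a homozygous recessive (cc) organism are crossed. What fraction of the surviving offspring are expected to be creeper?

Cross: Cc × cc
Punnett square offspring (before lethality): 2 Cc, 2 cc
No CC offspring are produced in this cross.
creeper: 2 out of 4
Probability: 2/4 = 1/2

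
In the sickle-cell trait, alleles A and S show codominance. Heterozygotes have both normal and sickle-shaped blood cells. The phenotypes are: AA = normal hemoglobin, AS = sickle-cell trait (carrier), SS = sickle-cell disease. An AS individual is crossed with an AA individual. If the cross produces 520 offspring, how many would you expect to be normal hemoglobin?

Punnett square for AS × AA:
Offspring genotypes: 2 AA, 2 AS
Phenotype counts: 2 normal hemoglobin, 2 sickle-cell trait (carrier)
normal hemoglobin: 2 out of 4 → fraction 1/2
Expected count = 1/2 × 520 = 260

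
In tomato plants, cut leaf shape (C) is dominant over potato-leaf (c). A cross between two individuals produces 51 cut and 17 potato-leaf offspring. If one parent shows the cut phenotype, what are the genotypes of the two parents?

Observed offspring: 51 cut, 17 potato-leaf
The observed ratio simplifies to 3:1. Potato-leaf (cc) offspring appear, so each parent must contribute one c allele. The parent stated to show cut carries C, so it is Cc. The other parent is then either Cc or cc: Cc × cc would give a 1:1 split, whereas Cc × Cc gives 3:1 — matching the data. So both parents are heterozygous (Cc × Cc).
Parent genotypes: Cc × Cc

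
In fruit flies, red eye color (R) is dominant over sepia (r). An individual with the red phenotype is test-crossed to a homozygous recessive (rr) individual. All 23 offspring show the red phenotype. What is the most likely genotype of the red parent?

Test cross: ? × rr
All offspring are red.
If the unknown parent were heterozygous (Rr), about half of 23 offspring would be sepia; none are. The unknown parent is most likely homozygous dominant (RR).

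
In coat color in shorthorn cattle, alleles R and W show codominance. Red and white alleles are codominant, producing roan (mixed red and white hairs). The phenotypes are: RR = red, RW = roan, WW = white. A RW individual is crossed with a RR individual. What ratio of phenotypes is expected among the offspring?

Punnett square for RW × RR:
Offspring genotypes: 2 RR, 2 RW
Phenotype counts: 2 red, 2 roan
Ratio: 1 red : 1 roan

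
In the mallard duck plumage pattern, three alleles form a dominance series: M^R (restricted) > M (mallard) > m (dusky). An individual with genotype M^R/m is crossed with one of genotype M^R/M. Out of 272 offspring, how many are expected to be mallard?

Cross: M^R/m × M^R/M
Allele dominance: M^R > M > m
Offspring genotypes: 1 M^R/M^R, 1 M^R/M, 1 M^R/m, 1 M/m
Phenotype counts: 3 restricted, 1 mallard
mallard: 1 out of 4 → fraction 1/4
Expected count = 1/4 × 272 = 68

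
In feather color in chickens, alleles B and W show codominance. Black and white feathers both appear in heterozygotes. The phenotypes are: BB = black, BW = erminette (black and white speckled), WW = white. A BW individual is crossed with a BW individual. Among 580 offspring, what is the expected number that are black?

Punnett square for BW × BW:
Offspring genotypes: 1 BB, 2 BW, 1 WW
Phenotype counts: 1 black, 2 erminette (black and white speckled), 1 white
black: 1 out of 4 → fraction 1/4
Expected count = 1/4 × 580 = 145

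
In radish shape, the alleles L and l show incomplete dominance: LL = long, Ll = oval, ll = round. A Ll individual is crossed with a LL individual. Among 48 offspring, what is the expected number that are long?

Punnett square for Ll × LL:
Offspring genotypes: 2 LL, 2 Ll
Phenotype counts: 2 long, 2 oval
long: 2 out of 4 → fraction 1/2
Expected count = 1/2 × 48 = 24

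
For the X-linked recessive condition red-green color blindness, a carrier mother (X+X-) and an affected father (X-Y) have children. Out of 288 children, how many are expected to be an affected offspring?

Cross: X+X- × X-Y
Offspring: 1 X+X-, 1 X+Y, 1 X-X-, 1 X-Y
Probability of an affected offspring: 2/4 = 1/2
Expected count = 1/2 × 288 = 144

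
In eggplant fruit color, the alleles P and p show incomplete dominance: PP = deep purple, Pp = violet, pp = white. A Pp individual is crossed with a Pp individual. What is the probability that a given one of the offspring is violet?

Punnett square for Pp × Pp:
Offspring genotypes: 1 PP, 2 Pp, 1 pp
Phenotype counts: 1 deep purple, 2 violet, 1 white
violet: 2 out of 4
Probability: 2/4 = 1/2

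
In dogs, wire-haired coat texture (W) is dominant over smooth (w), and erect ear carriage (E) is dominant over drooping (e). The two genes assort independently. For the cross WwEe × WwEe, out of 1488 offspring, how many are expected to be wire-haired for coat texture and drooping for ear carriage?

Dihybrid cross WwEe × WwEe — consider each gene separately:
coat texture: Ww × Ww → 1 WW, 2 Ww, 1 ww → 3 W_ : 1 ww (out of 4)
ear carriage: Ee × Ee → 1 EE, 2 Ee, 1 ee → 3 E_ : 1 ee (out of 4)
Looking for: wire-haired (W_) and drooping (ee)
P(wire-haired) = 3/4, P(drooping) = 1/4
P(both) = 3/4 × 1/4 = 3/16
Expected count = 3/16 × 1488 = 279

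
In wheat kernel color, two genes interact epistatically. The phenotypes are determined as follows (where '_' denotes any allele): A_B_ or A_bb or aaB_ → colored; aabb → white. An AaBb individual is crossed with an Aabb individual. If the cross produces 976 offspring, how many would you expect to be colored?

Cross: AaBb × Aabb — consider each gene separately:
A gene: Aa × Aa → 1 AA, 2 Aa, 1 aa → 3 A_ : 1 aa (out of 4)
B gene: Bb × bb → 2 Bb, 2 bb → 2 B_ : 2 bb (out of 4)
Genotype classes (out of 4 × 4 = 16): A_B_ = 3×2 = 6; A_bb = 3×2 = 6; aaB_ = 1×2 = 2; aabb = 1×2 = 2
Apply the phenotype rules: A_B_ (6) + A_bb (6) + aaB_ (2) → colored; aabb (2) → white
Phenotype counts (out of 16): 14 colored, 2 white
colored: 14 out of 16 → fraction 7/8
Expected count = 7/8 × 976 = 854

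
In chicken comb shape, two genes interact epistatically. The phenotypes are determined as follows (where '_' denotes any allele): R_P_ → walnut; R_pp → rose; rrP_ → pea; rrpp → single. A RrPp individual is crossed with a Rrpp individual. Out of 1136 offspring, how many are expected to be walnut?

Cross: RrPp × Rrpp — consider each gene separately:
R gene: Rr × Rr → 1 RR, 2 Rr, 1 rr → 3 R_ : 1 rr (out of 4)
P gene: Pp × pp → 2 Pp, 2 pp → 2 P_ : 2 pp (out of 4)
Genotype classes (out of 4 × 4 = 16): R_P_ = 3×2 = 6; R_pp = 3×2 = 6; rrP_ = 1×2 = 2; rrpp = 1×2 = 2
Apply the phenotype rules: R_P_ (6) → walnut; R_pp (6) → rose; rrP_ (2) → pea; rrpp (2) → single
Phenotype counts (out of 16): 6 walnut, 6 rose, 2 pea, 2 single
walnut: 6 out of 16 → fraction 3/8
Expected count = 3/8 × 1136 = 426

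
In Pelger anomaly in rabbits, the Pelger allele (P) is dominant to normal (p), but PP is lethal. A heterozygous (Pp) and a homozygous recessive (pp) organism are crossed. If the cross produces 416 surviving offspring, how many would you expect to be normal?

Cross: Pp × pp
Punnett square offspring (before lethality): 2 Pp, 2 pp
No PP offspring are produced in this cross.
normal: 2 out of 4 → fraction 1/2
Expected count = 1/2 × 416 = 208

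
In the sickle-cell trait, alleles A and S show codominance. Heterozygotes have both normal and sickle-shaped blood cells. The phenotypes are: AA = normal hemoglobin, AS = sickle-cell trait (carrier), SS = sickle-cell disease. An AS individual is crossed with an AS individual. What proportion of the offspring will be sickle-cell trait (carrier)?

Punnett square for AS × AS:
Offspring genotypes: 1 AA, 2 AS, 1 SS
Phenotype counts: 1 normal hemoglobin, 2 sickle-cell trait (carrier), 1 sickle-cell disease
sickle-cell trait (carrier): 2 out of 4
Probability: 2/4 = 1/2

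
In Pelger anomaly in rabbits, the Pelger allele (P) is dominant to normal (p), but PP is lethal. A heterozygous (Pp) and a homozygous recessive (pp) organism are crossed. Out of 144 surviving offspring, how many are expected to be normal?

Cross: Pp × pp
Punnett square offspring (before lethality): 2 Pp, 2 pp
No PP offspring are produced in this cross.
normal: 2 out of 4 → fraction 1/2
Expected count = 1/2 × 144 = 72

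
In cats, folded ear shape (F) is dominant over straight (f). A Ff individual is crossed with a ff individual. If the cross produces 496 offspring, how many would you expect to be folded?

Punnett square for Ff × ff:
Offspring genotypes: 2 Ff, 2 ff
folded: 2, straight: 2
folded: 2 out of 4 → fraction 1/2
Expected count = 1/2 × 496 = 248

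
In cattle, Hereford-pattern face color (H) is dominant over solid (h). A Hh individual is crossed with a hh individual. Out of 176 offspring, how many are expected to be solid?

Punnett square for Hh × hh:
Offspring genotypes: 2 Hh, 2 hh
Hereford-pattern: 2, solid: 2
solid: 2 out of 4 → fraction 1/2
Expected count = 1/2 × 176 = 88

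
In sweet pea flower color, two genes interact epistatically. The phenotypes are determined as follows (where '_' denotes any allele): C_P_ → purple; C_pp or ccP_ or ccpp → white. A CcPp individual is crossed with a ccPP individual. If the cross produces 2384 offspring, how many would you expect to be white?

Cross: CcPp × ccPP — consider each gene separately:
C gene: Cc × cc → 2 Cc, 2 cc → 2 C_ : 2 cc (out of 4)
P gene: Pp × PP → 2 PP, 2 Pp → 4 P_ (out of 4)
Genotype classes (out of 4 × 4 = 16): C_P_ = 2×4 = 8; ccP_ = 2×4 = 8
Apply the phenotype rules: C_P_ (8) → purple; ccP_ (8) → white
Phenotype counts (out of 16): 8 purple, 8 white
white: 8 out of 16 → fraction 1/2
Expected count = 1/2 × 2384 = 1192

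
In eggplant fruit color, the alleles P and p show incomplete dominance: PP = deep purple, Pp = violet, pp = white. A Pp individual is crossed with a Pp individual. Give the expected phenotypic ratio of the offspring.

Punnett square for Pp × Pp:
Offspring genotypes: 1 PP, 2 Pp, 1 pp
Phenotype counts: 1 deep purple, 2 violet, 1 white
Ratio: 1 deep purple : 2 violet : 1 white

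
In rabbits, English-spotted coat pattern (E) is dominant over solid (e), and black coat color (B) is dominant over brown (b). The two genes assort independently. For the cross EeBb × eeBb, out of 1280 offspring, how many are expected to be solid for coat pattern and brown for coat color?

Dihybrid cross EeBb × eeBb — consider each gene separately:
coat pattern: Ee × ee → 2 Ee, 2 ee → 2 E_ : 2 ee (out of 4)
coat color: Bb × Bb → 1 BB, 2 Bb, 1 bb → 3 B_ : 1 bb (out of 4)
Looking for: solid (ee) and brown (bb)
P(solid) = 2/4, P(brown) = 1/4
P(both) = 2/4 × 1/4 = 2/16 = 1/8
Expected count = 1/8 × 1280 = 160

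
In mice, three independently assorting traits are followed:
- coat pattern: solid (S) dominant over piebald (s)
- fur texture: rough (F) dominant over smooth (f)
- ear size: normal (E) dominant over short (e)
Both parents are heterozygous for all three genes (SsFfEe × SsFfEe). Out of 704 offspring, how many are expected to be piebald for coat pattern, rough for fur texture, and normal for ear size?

Trihybrid cross: SsFfEe × SsFfEe
Each trait segregates independently with a 3:1 phenotypic ratio, so each gene contributes 3/4 (dominant) or 1/4 (recessive).
Target: piebald (coat pattern), rough (fur texture), normal (ear size)
Probability = product of independent per-trait probabilities
= 1/4 × 3/4 × 3/4 = 9/64
Expected count = 9/64 × 704 = 99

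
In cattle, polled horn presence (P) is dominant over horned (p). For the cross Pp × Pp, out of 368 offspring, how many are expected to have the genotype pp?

Punnett square for Pp × Pp:
Offspring genotypes: 1 PP, 2 Pp, 1 pp
Total offspring: 4
Count with target: 1
Probability: 1/4
Expected count = 1/4 × 368 = 92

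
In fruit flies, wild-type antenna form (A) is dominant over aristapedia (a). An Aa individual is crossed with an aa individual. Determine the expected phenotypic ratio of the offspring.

Punnett square for Aa × aa:
Offspring genotypes: 2 Aa, 2 aa
wild-type: 2, aristapedia: 2
Ratio: 1:1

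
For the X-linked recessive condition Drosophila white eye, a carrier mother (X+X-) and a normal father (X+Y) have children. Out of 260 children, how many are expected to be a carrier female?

Cross: X+X- × X+Y
Offspring: 1 X+X+, 1 X+Y, 1 X+X-, 1 X-Y
Probability of a carrier female: 1/4
Expected count = 1/4 × 260 = 65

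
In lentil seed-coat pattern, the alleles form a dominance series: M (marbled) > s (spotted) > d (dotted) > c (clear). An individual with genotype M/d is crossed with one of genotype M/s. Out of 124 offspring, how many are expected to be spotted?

Cross: M/d × M/s
Allele dominance: M > s > d > c
Offspring genotypes: 1 M/M, 1 M/s, 1 M/d, 1 s/d
Phenotype counts: 3 marbled, 1 spotted
spotted: 1 out of 4 → fraction 1/4
Expected count = 1/4 × 124 = 31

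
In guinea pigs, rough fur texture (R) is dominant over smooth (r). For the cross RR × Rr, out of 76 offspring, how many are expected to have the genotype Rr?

Punnett square for RR × Rr:
Offspring genotypes: 2 RR, 2 Rr
Total offspring: 4
Count with target: 2
Probability: 2/4 = 1/2
Expected count = 1/2 × 76 = 38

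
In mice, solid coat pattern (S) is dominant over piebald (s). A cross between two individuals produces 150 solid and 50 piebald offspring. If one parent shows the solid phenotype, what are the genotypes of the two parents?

Observed offspring: 150 solid, 50 piebald
The observed ratio simplifies to 3:1. Piebald (ss) offspring appear, so each parent must contribute one s allele. The parent stated to show solid carries S, so it is Ss. The other parent is then either Ss or ss: Ss × ss would give a 1:1 split, whereas Ss × Ss gives 3:1 — matching the data. So both parents are heterozygous (Ss × Ss).
Parent genotypes: Ss × Ss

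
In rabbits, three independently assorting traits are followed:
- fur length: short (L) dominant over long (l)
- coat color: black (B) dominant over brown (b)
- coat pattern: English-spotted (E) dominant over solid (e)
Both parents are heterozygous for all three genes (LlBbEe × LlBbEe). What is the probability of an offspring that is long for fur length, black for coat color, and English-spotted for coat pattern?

Trihybrid cross: LlBbEe × LlBbEe
Each trait segregates independently with a 3:1 phenotypic ratio, so each gene contributes 3/4 (dominant) or 1/4 (recessive).
Target: long (fur length), black (coat color), English-spotted (coat pattern)
Probability = product of independent per-trait probabilities
= 1/4 × 3/4 × 3/4 = 9/64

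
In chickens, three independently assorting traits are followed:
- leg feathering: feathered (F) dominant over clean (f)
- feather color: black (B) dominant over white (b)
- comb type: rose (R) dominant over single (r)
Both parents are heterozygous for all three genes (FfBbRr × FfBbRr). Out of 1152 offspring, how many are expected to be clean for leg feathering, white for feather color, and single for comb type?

Trihybrid cross: FfBbRr × FfBbRr
Each trait segregates independently with a 3:1 phenotypic ratio, so each gene contributes 3/4 (dominant) or 1/4 (recessive).
Target: clean (leg feathering), white (feather color), single (comb type)
Probability = product of independent per-trait probabilities
= 1/4 × 1/4 × 1/4 = 1/64
Expected count = 1/64 × 1152 = 18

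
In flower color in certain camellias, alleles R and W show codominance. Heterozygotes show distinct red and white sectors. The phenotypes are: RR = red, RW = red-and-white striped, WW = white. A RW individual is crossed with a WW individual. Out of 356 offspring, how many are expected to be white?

Punnett square for RW × WW:
Offspring genotypes: 2 RW, 2 WW
Phenotype counts: 2 red-and-white striped, 2 white
white: 2 out of 4 → fraction 1/2
Expected count = 1/2 × 356 = 178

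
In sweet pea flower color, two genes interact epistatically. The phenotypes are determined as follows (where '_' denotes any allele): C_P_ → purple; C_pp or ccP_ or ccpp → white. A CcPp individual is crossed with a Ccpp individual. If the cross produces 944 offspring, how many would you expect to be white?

Cross: CcPp × Ccpp — consider each gene separately:
C gene: Cc × Cc → 1 CC, 2 Cc, 1 cc → 3 C_ : 1 cc (out of 4)
P gene: Pp × pp → 2 Pp, 2 pp → 2 P_ : 2 pp (out of 4)
Genotype classes (out of 4 × 4 = 16): C_P_ = 3×2 = 6; C_pp = 3×2 = 6; ccP_ = 1×2 = 2; ccpp = 1×2 = 2
Apply the phenotype rules: C_P_ (6) → purple; C_pp (6) + ccP_ (2) + ccpp (2) → white
Phenotype counts (out of 16): 6 purple, 10 white
white: 10 out of 16 → fraction 5/8
Expected count = 5/8 × 944 = 590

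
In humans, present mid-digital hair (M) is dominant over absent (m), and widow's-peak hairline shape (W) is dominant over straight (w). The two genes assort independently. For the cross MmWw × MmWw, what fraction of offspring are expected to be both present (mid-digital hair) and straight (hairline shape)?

Dihybrid cross MmWw × MmWw — consider each gene separately:
mid-digital hair: Mm × Mm → 1 MM, 2 Mm, 1 mm → 3 M_ : 1 mm (out of 4)
hairline shape: Ww × Ww → 1 WW, 2 Ww, 1 ww → 3 W_ : 1 ww (out of 4)
Looking for: present (M_) and straight (ww)
P(present) = 3/4, P(straight) = 1/4
P(both) = 3/4 × 1/4 = 3/16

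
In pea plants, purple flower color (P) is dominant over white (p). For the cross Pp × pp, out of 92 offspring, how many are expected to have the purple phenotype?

Punnett square for Pp × pp:
Offspring genotypes: 2 Pp, 2 pp
Total offspring: 4
Count with target: 2
Probability: 2/4 = 1/2
Expected count = 1/2 × 92 = 46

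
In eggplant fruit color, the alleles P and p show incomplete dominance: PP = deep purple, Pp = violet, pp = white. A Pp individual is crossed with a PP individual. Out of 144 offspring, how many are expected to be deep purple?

Punnett square for Pp × PP:
Offspring genotypes: 2 PP, 2 Pp
Phenotype counts: 2 deep purple, 2 violet
deep purple: 2 out of 4 → fraction 1/2
Expected count = 1/2 × 144 = 72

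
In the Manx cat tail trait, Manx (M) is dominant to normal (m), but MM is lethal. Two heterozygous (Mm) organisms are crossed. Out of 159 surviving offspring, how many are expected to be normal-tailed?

Cross: Mm × Mm
Punnett square offspring (before lethality): 1 MM, 2 Mm, 1 mm
The MM genotype is lethal (embryos die); surviving offspring: 2 Mm, 1 mm
normal-tailed: 1 out of 3 → fraction 1/3
Expected count = 1/3 × 159 = 53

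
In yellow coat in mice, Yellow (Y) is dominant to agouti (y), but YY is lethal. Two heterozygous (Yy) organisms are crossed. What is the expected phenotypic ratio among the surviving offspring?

Cross: Yy × Yy
Punnett square offspring (before lethality): 1 YY, 2 Yy, 1 yy
The YY genotype is lethal (embryos die); surviving offspring: 2 Yy, 1 yy
Ratio: 2 yellow : 1 agouti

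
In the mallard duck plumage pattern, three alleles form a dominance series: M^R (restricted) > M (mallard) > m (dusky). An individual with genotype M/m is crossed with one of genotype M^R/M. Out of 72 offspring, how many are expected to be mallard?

Cross: M/m × M^R/M
Allele dominance: M^R > M > m
Offspring genotypes: 1 M^R/M, 1 M/M, 1 M^R/m, 1 M/m
Phenotype counts: 2 restricted, 2 mallard
mallard: 2 out of 4 → fraction 1/2
Expected count = 1/2 × 72 = 36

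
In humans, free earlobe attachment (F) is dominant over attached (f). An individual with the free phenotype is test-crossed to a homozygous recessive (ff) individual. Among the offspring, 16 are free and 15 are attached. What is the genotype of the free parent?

Test cross: ? × ff
Offspring: 16 free, 15 attached — approximately 1:1.
A 1:1 ratio in a test cross indicates the unknown parent is heterozygous (Ff).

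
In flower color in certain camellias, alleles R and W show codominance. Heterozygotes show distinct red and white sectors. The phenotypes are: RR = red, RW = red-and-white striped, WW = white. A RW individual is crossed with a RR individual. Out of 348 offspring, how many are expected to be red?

Punnett square for RW × RR:
Offspring genotypes: 2 RR, 2 RW
Phenotype counts: 2 red, 2 red-and-white striped
red: 2 out of 4 → fraction 1/2
Expected count = 1/2 × 348 = 174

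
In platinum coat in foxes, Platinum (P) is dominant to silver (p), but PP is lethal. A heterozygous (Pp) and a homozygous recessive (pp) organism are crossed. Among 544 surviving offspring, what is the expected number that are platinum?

Cross: Pp × pp
Punnett square offspring (before lethality): 2 Pp, 2 pp
No PP offspring are produced in this cross.
platinum: 2 out of 4 → fraction 1/2
Expected count = 1/2 × 544 = 272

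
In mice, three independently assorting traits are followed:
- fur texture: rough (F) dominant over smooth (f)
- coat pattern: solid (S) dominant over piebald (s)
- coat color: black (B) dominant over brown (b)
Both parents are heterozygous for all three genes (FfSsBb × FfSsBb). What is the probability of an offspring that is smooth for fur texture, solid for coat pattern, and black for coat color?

Trihybrid cross: FfSsBb × FfSsBb
Each trait segregates independently with a 3:1 phenotypic ratio, so each gene contributes 3/4 (dominant) or 1/4 (recessive).
Target: smooth (fur texture), solid (coat pattern), black (coat color)
Probability = product of independent per-trait probabilities
= 1/4 × 3/4 × 3/4 = 9/64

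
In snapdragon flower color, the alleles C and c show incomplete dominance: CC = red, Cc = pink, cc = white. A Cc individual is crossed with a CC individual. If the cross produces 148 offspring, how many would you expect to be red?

Punnett square for Cc × CC:
Offspring genotypes: 2 CC, 2 Cc
Phenotype counts: 2 red, 2 pink
red: 2 out of 4 → fraction 1/2
Expected count = 1/2 × 148 = 74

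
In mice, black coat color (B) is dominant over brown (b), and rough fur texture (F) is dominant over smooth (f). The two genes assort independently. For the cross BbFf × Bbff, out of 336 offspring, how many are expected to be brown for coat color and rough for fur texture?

Dihybrid cross BbFf × Bbff — consider each gene separately:
coat color: Bb × Bb → 1 BB, 2 Bb, 1 bb → 3 B_ : 1 bb (out of 4)
fur texture: Ff × ff → 2 Ff, 2 ff → 2 F_ : 2 ff (out of 4)
Looking for: brown (bb) and rough (F_)
P(brown) = 1/4, P(rough) = 2/4
P(both) = 1/4 × 2/4 = 2/16 = 1/8
Expected count = 1/8 × 336 = 42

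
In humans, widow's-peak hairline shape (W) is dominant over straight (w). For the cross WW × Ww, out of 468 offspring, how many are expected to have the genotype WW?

Punnett square for WW × Ww:
Offspring genotypes: 2 WW, 2 Ww
Total offspring: 4
Count with target: 2
Probability: 2/4 = 1/2
Expected count = 1/2 × 468 = 234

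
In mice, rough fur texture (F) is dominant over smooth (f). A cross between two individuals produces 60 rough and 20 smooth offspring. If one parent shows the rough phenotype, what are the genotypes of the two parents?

Observed offspring: 60 rough, 20 smooth
The observed ratio simplifies to 3:1. Smooth (ff) offspring appear, so each parent must contribute one f allele. The parent stated to show rough carries F, so it is Ff. The other parent is then either Ff or ff: Ff × ff would give a 1:1 split, whereas Ff × Ff gives 3:1 — matching the data. So both parents are heterozygous (Ff × Ff).
Parent genotypes: Ff × Ff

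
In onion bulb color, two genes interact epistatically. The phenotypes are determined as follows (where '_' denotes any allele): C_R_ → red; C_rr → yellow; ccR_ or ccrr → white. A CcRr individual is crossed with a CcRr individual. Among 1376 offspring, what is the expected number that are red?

Cross: CcRr × CcRr — consider each gene separately:
C gene: Cc × Cc → 1 CC, 2 Cc, 1 cc → 3 C_ : 1 cc (out of 4)
R gene: Rr × Rr → 1 RR, 2 Rr, 1 rr → 3 R_ : 1 rr (out of 4)
Genotype classes (out of 4 × 4 = 16): C_R_ = 3×3 = 9; C_rr = 3×1 = 3; ccR_ = 1×3 = 3; ccrr = 1×1 = 1
Apply the phenotype rules: C_R_ (9) → red; C_rr (3) → yellow; ccR_ (3) + ccrr (1) → white
Phenotype counts (out of 16): 9 red, 3 yellow, 4 white
red: 9 out of 16 → fraction 9/16
Expected count = 9/16 × 1376 = 774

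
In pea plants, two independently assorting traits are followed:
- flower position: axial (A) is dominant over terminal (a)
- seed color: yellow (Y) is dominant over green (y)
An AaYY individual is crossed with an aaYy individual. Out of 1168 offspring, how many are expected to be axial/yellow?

Dihybrid cross AaYY × aaYy — consider each gene separately:
flower position: Aa × aa → 2 Aa, 2 aa → 2 A_ : 2 aa (out of 4)
seed color: YY × Yy → 2 YY, 2 Yy → 4 Y_ (out of 4)
Combine (counts out of 4 × 4 = 16): axial/yellow (A_Y_) = 2×4 = 8; terminal/yellow (aaY_) = 2×4 = 8
Phenotype counts (out of 16): 8 axial/yellow, 8 terminal/yellow
axial/yellow: 8 out of 16 → fraction 1/2
Expected count = 1/2 × 1168 = 584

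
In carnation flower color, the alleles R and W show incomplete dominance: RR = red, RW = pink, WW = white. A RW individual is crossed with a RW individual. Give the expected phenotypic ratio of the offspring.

Punnett square for RW × RW:
Offspring genotypes: 1 RR, 2 RW, 1 WW
Phenotype counts: 1 red, 2 pink, 1 white
Ratio: 1 red : 2 pink : 1 white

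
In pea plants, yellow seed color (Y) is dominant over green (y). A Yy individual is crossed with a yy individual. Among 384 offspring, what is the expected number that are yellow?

Punnett square for Yy × yy:
Offspring genotypes: 2 Yy, 2 yy
yellow: 2, green: 2
yellow: 2 out of 4 → fraction 1/2
Expected count = 1/2 × 384 = 192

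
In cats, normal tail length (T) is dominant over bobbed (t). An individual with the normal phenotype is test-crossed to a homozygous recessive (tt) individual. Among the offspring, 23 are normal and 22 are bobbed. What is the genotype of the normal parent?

Test cross: ? × tt
Offspring: 23 normal, 22 bobbed — approximately 1:1.
A 1:1 ratio in a test cross indicates the unknown parent is heterozygous (Tt).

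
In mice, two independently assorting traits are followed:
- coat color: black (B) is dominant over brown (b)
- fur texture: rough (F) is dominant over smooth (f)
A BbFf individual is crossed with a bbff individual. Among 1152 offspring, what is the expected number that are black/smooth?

Dihybrid cross BbFf × bbff — consider each gene separately:
coat color: Bb × bb → 2 Bb, 2 bb → 2 B_ : 2 bb (out of 4)
fur texture: Ff × ff → 2 Ff, 2 ff → 2 F_ : 2 ff (out of 4)
Combine (counts out of 4 × 4 = 16): black/rough (B_F_) = 2×2 = 4; black/smooth (B_ff) = 2×2 = 4; brown/rough (bbF_) = 2×2 = 4; brown/smooth (bbff) = 2×2 = 4
Phenotype counts (out of 16): 4 black/rough, 4 black/smooth, 4 brown/rough, 4 brown/smooth
black/smooth: 4 out of 16 → fraction 1/4
Expected count = 1/4 × 1152 = 288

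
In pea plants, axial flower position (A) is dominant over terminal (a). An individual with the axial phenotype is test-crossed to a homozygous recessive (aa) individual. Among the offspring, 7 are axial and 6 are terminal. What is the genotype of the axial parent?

Test cross: ? × aa
Offspring: 7 axial, 6 terminal — approximately 1:1.
A 1:1 ratio in a test cross indicates the unknown parent is heterozygous (Aa).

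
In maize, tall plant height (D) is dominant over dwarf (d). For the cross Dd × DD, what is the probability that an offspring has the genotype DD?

Punnett square for Dd × DD:
Offspring genotypes: 2 DD, 2 Dd
Total offspring: 4
Count with target: 2
Probability: 2/4 = 1/2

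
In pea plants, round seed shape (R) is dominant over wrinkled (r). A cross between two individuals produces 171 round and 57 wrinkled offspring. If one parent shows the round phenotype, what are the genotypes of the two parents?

Observed offspring: 171 round, 57 wrinkled
The observed ratio simplifies to 3:1. Wrinkled (rr) offspring appear, so each parent must contribute one r allele. The parent stated to show round carries R, so it is Rr. The other parent is then either Rr or rr: Rr × rr would give a 1:1 split, whereas Rr × Rr gives 3:1 — matching the data. So both parents are heterozygous (Rr × Rr).
Parent genotypes: Rr × Rr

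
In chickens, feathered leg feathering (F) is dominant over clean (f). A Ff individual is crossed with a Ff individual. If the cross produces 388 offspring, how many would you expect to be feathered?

Punnett square for Ff × Ff:
Offspring genotypes: 1 FF, 2 Ff, 1 ff
feathered: 3, clean: 1
feathered: 3 out of 4 → fraction 3/4
Expected count = 3/4 × 388 = 291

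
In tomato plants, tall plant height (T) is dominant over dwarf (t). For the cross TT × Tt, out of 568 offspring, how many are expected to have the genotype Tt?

Punnett square for TT × Tt:
Offspring genotypes: 2 TT, 2 Tt
Total offspring: 4
Count with target: 2
Probability: 2/4 = 1/2
Expected count = 1/2 × 568 = 284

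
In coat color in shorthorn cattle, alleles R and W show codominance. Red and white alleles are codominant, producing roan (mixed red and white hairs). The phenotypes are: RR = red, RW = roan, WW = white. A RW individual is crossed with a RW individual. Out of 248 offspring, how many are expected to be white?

Punnett square for RW × RW:
Offspring genotypes: 1 RR, 2 RW, 1 WW
Phenotype counts: 1 red, 2 roan, 1 white
white: 1 out of 4 → fraction 1/4
Expected count = 1/4 × 248 = 62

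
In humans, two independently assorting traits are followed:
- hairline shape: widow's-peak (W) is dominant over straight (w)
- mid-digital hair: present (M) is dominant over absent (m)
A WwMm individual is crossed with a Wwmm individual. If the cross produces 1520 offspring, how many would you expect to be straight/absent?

Dihybrid cross WwMm × Wwmm — consider each gene separately:
hairline shape: Ww × Ww → 1 WW, 2 Ww, 1 ww → 3 W_ : 1 ww (out of 4)
mid-digital hair: Mm × mm → 2 Mm, 2 mm → 2 M_ : 2 mm (out of 4)
Combine (counts out of 4 × 4 = 16): widow's-peak/present (W_M_) = 3×2 = 6; widow's-peak/absent (W_mm) = 3×2 = 6; straight/present (wwM_) = 1×2 = 2; straight/absent (wwmm) = 1×2 = 2
Phenotype counts (out of 16): 6 widow's-peak/present, 6 widow's-peak/absent, 2 straight/present, 2 straight/absent
straight/absent: 2 out of 16 → fraction 1/8
Expected count = 1/8 × 1520 = 190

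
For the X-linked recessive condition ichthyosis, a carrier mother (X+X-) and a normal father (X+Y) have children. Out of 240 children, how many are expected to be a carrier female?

Cross: X+X- × X+Y
Offspring: 1 X+X+, 1 X+Y, 1 X+X-, 1 X-Y
Probability of a carrier female: 1/4
Expected count = 1/4 × 240 = 60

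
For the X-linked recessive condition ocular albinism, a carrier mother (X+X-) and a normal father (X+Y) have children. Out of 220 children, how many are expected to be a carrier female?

Cross: X+X- × X+Y
Offspring: 1 X+X+, 1 X+Y, 1 X+X-, 1 X-Y
Probability of a carrier female: 1/4
Expected count = 1/4 × 220 = 55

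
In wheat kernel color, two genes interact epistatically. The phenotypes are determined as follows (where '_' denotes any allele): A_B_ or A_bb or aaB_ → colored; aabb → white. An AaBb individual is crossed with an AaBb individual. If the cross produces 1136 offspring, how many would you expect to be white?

Cross: AaBb × AaBb — consider each gene separately:
A gene: Aa × Aa → 1 AA, 2 Aa, 1 aa → 3 A_ : 1 aa (out of 4)
B gene: Bb × Bb → 1 BB, 2 Bb, 1 bb → 3 B_ : 1 bb (out of 4)
Genotype classes (out of 4 × 4 = 16): A_B_ = 3×3 = 9; A_bb = 3×1 = 3; aaB_ = 1×3 = 3; aabb = 1×1 = 1
Apply the phenotype rules: A_B_ (9) + A_bb (3) + aaB_ (3) → colored; aabb (1) → white
Phenotype counts (out of 16): 15 colored, 1 white
white: 1 out of 16 → fraction 1/16
Expected count = 1/16 × 1136 = 71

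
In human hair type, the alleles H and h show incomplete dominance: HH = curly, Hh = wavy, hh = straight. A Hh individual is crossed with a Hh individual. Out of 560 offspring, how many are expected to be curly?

Punnett square for Hh × Hh:
Offspring genotypes: 1 HH, 2 Hh, 1 hh
Phenotype counts: 1 curly, 2 wavy, 1 straight
curly: 1 out of 4 → fraction 1/4
Expected count = 1/4 × 560 = 140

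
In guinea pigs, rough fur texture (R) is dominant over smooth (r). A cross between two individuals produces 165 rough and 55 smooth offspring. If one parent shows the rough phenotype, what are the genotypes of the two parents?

Observed offspring: 165 rough, 55 smooth
The observed ratio simplifies to 3:1. Smooth (rr) offspring appear, so each parent must contribute one r allele. The parent stated to show rough carries R, so it is Rr. The other parent is then either Rr or rr: Rr × rr would give a 1:1 split, whereas Rr × Rr gives 3:1 — matching the data. So both parents are heterozygous (Rr × Rr).
Parent genotypes: Rr × Rr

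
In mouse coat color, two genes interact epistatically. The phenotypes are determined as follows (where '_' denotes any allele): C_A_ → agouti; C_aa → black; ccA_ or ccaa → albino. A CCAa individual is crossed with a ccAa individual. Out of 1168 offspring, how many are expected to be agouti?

Cross: CCAa × ccAa — consider each gene separately:
C gene: CC × cc → 4 Cc → 4 C_ (out of 4)
A gene: Aa × Aa → 1 AA, 2 Aa, 1 aa → 3 A_ : 1 aa (out of 4)
Genotype classes (out of 4 × 4 = 16): C_A_ = 4×3 = 12; C_aa = 4×1 = 4
Apply the phenotype rules: C_A_ (12) → agouti; C_aa (4) → black
Phenotype counts (out of 16): 12 agouti, 4 black
agouti: 12 out of 16 → fraction 3/4
Expected count = 3/4 × 1168 = 876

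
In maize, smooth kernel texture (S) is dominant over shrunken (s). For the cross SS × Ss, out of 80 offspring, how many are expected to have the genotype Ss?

Punnett square for SS × Ss:
Offspring genotypes: 2 SS, 2 Ss
Total offspring: 4
Count with target: 2
Probability: 2/4 = 1/2
Expected count = 1/2 × 80 = 40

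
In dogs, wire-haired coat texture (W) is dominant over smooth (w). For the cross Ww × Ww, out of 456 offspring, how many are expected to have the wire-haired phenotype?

Punnett square for Ww × Ww:
Offspring genotypes: 1 WW, 2 Ww, 1 ww
Total offspring: 4
Count with target: 3
Probability: 3/4
Expected count = 3/4 × 456 = 342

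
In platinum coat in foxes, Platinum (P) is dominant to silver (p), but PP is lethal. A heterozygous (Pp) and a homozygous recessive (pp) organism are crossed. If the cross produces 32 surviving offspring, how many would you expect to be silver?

Cross: Pp × pp
Punnett square offspring (before lethality): 2 Pp, 2 pp
No PP offspring are produced in this cross.
silver: 2 out of 4 → fraction 1/2
Expected count = 1/2 × 32 = 16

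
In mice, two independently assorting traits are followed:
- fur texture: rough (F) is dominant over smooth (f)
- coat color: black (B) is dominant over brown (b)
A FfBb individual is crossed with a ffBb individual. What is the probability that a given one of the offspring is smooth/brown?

Dihybrid cross FfBb × ffBb — consider each gene separately:
fur texture: Ff × ff → 2 Ff, 2 ff → 2 F_ : 2 ff (out of 4)
coat color: Bb × Bb → 1 BB, 2 Bb, 1 bb → 3 B_ : 1 bb (out of 4)
Combine (counts out of 4 × 4 = 16): rough/black (F_B_) = 2×3 = 6; rough/brown (F_bb) = 2×1 = 2; smooth/black (ffB_) = 2×3 = 6; smooth/brown (ffbb) = 2×1 = 2
Phenotype counts (out of 16): 6 rough/black, 2 rough/brown, 6 smooth/black, 2 smooth/brown
smooth/brown: 2 out of 16
Probability: 2/16 = 1/8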